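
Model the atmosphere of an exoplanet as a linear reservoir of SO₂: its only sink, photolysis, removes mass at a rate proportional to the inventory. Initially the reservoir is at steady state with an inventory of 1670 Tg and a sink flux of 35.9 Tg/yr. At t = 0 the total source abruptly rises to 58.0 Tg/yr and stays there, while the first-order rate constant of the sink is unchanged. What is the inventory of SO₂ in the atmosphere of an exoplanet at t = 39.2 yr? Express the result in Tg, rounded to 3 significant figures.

2260 Tg

τ = M₀/F₀ = 1670/35.9 = 46.52 yr; rate constant k = 1/τ.
New steady state M_∞ = F₁/k = F₁·τ = 58.0 × 46.52 = 2698.1 Tg.
M(t) = M_∞ + (M₀ − M_∞)·e^(−t/τ); t/τ = 39.2/46.52 = 0.8427, so e^(−t/τ) = 0.4306.
M(t) = 2698.1 − 1028 × 0.4306 = 2255.4 Tg.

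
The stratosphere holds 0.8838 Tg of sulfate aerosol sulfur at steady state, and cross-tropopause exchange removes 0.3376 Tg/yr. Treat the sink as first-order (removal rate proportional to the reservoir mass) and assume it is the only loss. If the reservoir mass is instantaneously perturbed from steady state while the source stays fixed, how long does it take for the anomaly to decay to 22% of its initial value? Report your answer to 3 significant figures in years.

3.96 yr

For a linear reservoir the anomaly decays as exp(−t/τ) with τ = M/F = 0.8838/0.3376 = 2.618 yr.
exp(−t/τ) = 0.22 ⇒ t = −τ ln(0.22) = 2.618 × 1.514 = 3.964 yr.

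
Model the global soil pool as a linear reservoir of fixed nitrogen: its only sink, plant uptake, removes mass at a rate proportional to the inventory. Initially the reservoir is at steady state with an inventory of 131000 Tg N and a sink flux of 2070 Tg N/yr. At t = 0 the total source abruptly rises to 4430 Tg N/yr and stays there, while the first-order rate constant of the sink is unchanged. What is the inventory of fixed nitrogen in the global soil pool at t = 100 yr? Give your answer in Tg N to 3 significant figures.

The sink rate constant is k = F₀/M₀ = 2070/131000 = 0.01580 yr⁻¹.
Solving dM/dt = F₁ − kM with M(0) = M₀ gives M(t) = F₁/k + (M₀ − F₁/k)·e^(−kt).
F₁/k = 4430/0.01580 = 280350 Tg N; kt = 0.01580 × 100 = 1.580, e^(−kt) = 0.2059.
M(100) = 280350 + (131000 − 280350) × 0.2059 = 280350 − 30760 = 249590 Tg N.

250000 Tg N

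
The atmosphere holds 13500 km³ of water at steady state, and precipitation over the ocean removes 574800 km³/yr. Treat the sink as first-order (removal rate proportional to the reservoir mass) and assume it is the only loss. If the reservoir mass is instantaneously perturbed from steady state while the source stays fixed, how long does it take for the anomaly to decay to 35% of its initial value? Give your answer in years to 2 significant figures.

For a linear reservoir the anomaly decays as exp(−t/τ) with τ = M/F = 13500/574800 = 0.02349 yr.
exp(−t/τ) = 0.35 ⇒ t = −τ ln(0.35) = 0.02349 × 1.050 = 0.02466 yr.

0.025 yr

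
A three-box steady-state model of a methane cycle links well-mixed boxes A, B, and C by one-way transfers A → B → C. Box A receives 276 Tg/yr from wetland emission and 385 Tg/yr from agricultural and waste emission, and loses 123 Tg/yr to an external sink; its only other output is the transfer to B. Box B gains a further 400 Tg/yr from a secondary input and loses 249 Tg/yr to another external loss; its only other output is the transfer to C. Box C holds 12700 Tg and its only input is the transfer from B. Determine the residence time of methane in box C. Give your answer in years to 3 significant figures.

Box A: F(A→B) = (276 + 385) − 123 = 538.00 Tg/yr.
Box B: F(B→C) = (538.00 + 400) − 249 = 689.00 Tg/yr.
Box C throughput = its input = 689.00 Tg/yr; τ = 12700 / 689.00 = 18.43 yr.

18.4 yr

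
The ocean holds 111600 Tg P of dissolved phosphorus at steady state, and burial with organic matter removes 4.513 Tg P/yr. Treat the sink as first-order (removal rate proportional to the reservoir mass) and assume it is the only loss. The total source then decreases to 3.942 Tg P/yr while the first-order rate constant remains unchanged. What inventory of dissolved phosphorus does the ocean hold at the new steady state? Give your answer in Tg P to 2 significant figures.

Rate constant k = F/M = 4.513 / 111600 = 4.044×10^-5 yr⁻¹.
At the new steady state, source = k·M_new ⇒ M_new = 3.942 / 4.044×10^-5 = 97480 Tg P.
(Equivalently M_new = M × F_new/F_old = 111600 × 3.942/4.513.)

97000 Tg P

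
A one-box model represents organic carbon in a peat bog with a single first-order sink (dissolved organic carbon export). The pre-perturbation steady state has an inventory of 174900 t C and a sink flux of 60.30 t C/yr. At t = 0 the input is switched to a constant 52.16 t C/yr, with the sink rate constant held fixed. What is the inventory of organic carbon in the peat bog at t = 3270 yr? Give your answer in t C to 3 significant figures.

Residence time τ = M₀/F₀ = 2900 yr. The eventual steady state is M_∞ = M₀·(F₁/F₀) = 174900 × 52.16/60.30 = 151290 t C.
The anomaly ΔM(t) = M(t) − M_∞ decays as ΔM₀·e^(−t/τ) with ΔM₀ = 174900 − 151290 = 23610 t C.
At t = 3270 yr, e^(−t/τ) = e^(−1.127) = 0.3239, so ΔM = 7647 t C and M = 151290 + 7647 = 158940 t C.

159000 t C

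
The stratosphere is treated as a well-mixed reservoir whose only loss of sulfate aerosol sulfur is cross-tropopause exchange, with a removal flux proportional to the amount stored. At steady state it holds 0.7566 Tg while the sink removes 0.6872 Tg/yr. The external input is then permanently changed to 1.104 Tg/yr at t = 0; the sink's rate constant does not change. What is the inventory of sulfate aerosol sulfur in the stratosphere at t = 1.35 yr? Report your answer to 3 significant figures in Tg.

The sink rate constant is k = F₀/M₀ = 0.6872/0.7566 = 0.9083 yr⁻¹.
Solving dM/dt = F₁ − kM with M(0) = M₀ gives M(t) = F₁/k + (M₀ − F₁/k)·e^(−kt).
F₁/k = 1.104/0.9083 = 1.2155 Tg; kt = 0.9083 × 1.35 = 1.226, e^(−kt) = 0.2934.
M(1.35) = 1.2155 + (0.7566 − 1.2155) × 0.2934 = 1.2155 − 0.1346 = 1.0808 Tg.

1.08 Tg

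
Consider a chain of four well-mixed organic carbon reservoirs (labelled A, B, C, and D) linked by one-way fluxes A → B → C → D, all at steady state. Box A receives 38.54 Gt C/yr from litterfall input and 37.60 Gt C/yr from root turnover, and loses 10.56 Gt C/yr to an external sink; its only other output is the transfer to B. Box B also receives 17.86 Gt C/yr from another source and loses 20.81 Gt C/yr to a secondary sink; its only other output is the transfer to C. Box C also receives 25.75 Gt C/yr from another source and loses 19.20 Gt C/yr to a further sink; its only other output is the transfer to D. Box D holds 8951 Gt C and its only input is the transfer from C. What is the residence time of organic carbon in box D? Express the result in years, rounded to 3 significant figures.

Box A: F(A→B) = (38.54 + 37.60) − 10.56 = 65.580 Gt C/yr.
Box B: F(B→C) = (65.580 + 17.86) − 20.81 = 62.630 Gt C/yr.
Box C: F(C→D) = (62.630 + 25.75) − 19.20 = 69.180 Gt C/yr.
Box D throughput = its input = 69.180 Gt C/yr; τ = 8951 / 69.180 = 129.4 yr.

129 yr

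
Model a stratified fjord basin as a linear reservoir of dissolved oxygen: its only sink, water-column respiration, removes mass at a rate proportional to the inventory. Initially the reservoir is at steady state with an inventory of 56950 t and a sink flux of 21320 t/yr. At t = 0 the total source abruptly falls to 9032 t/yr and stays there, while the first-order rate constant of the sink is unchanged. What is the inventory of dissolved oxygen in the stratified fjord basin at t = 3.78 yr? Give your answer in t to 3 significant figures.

τ = M₀/F₀ = 56950/21320 = 2.671 yr; rate constant k = 1/τ.
New steady state M_∞ = F₁/k = F₁·τ = 9032 × 2.671 = 24126 t.
M(t) = M_∞ + (M₀ − M_∞)·e^(−t/τ); t/τ = 3.78/2.671 = 1.415, so e^(−t/τ) = 0.2429.
M(t) = 24126 + 32820 × 0.2429 = 32099 t.

32100 t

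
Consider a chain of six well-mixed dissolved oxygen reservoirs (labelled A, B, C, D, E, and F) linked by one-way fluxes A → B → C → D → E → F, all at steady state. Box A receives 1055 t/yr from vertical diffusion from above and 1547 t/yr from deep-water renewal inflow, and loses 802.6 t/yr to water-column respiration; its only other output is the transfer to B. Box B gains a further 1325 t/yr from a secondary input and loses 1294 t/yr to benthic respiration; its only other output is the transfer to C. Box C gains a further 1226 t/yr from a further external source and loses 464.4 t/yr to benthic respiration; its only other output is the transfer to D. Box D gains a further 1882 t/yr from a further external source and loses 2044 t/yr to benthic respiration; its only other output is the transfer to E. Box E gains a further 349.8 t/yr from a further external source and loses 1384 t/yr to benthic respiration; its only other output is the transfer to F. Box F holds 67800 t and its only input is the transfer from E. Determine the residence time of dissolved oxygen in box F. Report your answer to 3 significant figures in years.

Box A: F(A→B) = (1055 + 1547) − 802.6 = 1799.4 t/yr.
Box B: F(B→C) = (1799.4 + 1325) − 1294 = 1830.4 t/yr.
Box C: F(C→D) = (1830.4 + 1226) − 464.4 = 2592.0 t/yr.
Box D: F(D→E) = (2592.0 + 1882) − 2044 = 2430.0 t/yr.
Box E: F(E→F) = (2430.0 + 349.8) − 1384 = 1395.8 t/yr.
Box F throughput = its input = 1395.8 t/yr; τ = 67800 / 1395.8 = 48.57 yr.

48.6 yr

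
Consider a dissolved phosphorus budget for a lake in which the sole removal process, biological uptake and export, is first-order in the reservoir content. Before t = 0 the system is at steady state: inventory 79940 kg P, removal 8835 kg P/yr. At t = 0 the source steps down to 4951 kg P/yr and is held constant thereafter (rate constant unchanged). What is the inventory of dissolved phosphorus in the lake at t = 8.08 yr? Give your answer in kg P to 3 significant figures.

τ = M₀/F₀ = 79940/8835 = 9.048 yr; rate constant k = 1/τ.
New steady state M_∞ = F₁/k = F₁·τ = 4951 × 9.048 = 44797 kg P.
M(t) = M_∞ + (M₀ − M_∞)·e^(−t/τ); t/τ = 8.08/9.048 = 0.8930, so e^(−t/τ) = 0.4094.
M(t) = 44797 + 35140 × 0.4094 = 59185 kg P.

59200 kg P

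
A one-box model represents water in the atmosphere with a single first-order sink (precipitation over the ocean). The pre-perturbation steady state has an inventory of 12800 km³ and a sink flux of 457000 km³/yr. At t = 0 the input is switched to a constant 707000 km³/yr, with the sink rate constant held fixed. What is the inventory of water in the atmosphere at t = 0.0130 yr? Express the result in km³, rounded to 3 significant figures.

15400 km³

The sink rate constant is k = F₀/M₀ = 457000/12800 = 35.70 yr⁻¹.
Solving dM/dt = F₁ − kM with M(0) = M₀ gives M(t) = F₁/k + (M₀ − F₁/k)·e^(−kt).
F₁/k = 707000/35.70 = 19802 km³; kt = 35.70 × 0.0130 = 0.4641, e^(−kt) = 0.6287.
M(0.0130) = 19802 + (12800 − 19802) × 0.6287 = 19802 − 4402 = 15400 km³.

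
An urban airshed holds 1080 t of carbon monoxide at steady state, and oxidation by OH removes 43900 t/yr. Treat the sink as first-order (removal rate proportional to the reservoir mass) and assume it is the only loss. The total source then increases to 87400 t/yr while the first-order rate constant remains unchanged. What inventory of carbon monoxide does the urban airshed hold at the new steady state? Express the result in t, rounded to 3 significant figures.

Rate constant k = F/M = 43900 / 1080 = 40.65 yr⁻¹.
At the new steady state, source = k·M_new ⇒ M_new = 87400 / 40.65 = 2150 t.
(Equivalently M_new = M × F_new/F_old = 1080 × 87400/43900.)

2150 t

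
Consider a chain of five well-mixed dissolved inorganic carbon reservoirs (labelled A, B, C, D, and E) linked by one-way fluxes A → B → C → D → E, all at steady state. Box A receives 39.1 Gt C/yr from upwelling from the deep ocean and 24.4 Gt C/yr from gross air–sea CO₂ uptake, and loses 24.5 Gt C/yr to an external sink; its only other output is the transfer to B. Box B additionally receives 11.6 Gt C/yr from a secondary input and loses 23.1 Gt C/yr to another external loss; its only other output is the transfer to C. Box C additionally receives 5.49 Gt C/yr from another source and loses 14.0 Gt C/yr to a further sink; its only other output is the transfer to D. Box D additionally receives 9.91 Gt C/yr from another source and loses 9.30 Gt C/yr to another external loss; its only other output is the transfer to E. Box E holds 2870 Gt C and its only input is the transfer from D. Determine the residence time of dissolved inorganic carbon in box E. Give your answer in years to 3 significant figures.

146 yr

Box A: F(A→B) = (39.1 + 24.4) − 24.5 = 39.000 Gt C/yr.
Box B: F(B→C) = (39.000 + 11.6) − 23.1 = 27.500 Gt C/yr.
Box C: F(C→D) = (27.500 + 5.49) − 14.0 = 18.990 Gt C/yr.
Box D: F(D→E) = (18.990 + 9.91) − 9.30 = 19.600 Gt C/yr.
Box E throughput = its input = 19.600 Gt C/yr; τ = 2870 / 19.600 = 146.4 yr.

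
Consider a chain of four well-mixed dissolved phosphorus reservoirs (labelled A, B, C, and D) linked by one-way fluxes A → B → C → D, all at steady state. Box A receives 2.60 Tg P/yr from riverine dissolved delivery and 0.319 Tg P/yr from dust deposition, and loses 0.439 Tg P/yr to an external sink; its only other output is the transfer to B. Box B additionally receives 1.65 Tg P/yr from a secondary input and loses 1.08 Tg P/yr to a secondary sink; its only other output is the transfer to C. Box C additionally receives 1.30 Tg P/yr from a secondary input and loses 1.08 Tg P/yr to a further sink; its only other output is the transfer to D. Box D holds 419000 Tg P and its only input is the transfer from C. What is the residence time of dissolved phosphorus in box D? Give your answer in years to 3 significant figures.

Box A: F(A→B) = (2.60 + 0.319) − 0.439 = 2.4800 Tg P/yr.
Box B: F(B→C) = (2.4800 + 1.65) − 1.08 = 3.0500 Tg P/yr.
Box C: F(C→D) = (3.0500 + 1.30) − 1.08 = 3.2700 Tg P/yr.
Box D throughput = its input = 3.2700 Tg P/yr; τ = 419000 / 3.2700 = 128100 yr.

128000 yr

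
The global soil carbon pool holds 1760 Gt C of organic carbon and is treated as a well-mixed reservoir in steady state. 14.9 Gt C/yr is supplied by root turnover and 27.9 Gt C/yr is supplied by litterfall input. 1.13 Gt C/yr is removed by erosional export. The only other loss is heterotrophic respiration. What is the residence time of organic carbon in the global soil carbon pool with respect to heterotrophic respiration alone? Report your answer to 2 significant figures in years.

At steady state ΣF_in = ΣF_out.
ΣF_in = 14.9 + 27.9 = 42.800 Gt C/yr.
Heterotrophic respiration flux = ΣF_in − (1.13) = 42.800 − 1.130 = 41.67 Gt C/yr.
τ = M / F = 1760 / 41.67 = 42.24 yr.

42 yr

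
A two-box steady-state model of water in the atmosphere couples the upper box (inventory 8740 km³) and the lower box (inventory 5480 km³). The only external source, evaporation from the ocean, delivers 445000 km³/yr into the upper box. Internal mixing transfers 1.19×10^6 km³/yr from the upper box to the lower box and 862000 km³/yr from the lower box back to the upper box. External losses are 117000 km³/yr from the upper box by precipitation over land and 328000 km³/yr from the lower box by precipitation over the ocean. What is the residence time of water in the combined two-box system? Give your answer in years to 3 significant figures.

0.0320 yr

Treat the two boxes together as one reservoir: the mixing fluxes between them are internal recycling, so τ = ΣM / Σ(external losses).
M_total = 8740 + 5480 = 14220 km³.
ΣF_external_out = 117000 + 328000 = 445000 km³/yr.
τ = M_total / ΣF_ext = 14220 / 445000 = 0.03196 yr.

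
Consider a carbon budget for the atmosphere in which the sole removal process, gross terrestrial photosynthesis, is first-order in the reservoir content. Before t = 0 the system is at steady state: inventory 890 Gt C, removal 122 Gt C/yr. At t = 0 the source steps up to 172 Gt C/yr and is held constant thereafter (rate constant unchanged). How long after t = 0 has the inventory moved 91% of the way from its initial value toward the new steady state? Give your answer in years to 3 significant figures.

17.6 yr

τ = M₀/F₀ = 890/122 = 7.295 yr.
The remaining gap fraction is e^(−t/τ); 91% covered ⇒ e^(−t/τ) = 0.0900.
t = −τ ln(0.0900) = 7.295 × 2.408 = 17.57 yr.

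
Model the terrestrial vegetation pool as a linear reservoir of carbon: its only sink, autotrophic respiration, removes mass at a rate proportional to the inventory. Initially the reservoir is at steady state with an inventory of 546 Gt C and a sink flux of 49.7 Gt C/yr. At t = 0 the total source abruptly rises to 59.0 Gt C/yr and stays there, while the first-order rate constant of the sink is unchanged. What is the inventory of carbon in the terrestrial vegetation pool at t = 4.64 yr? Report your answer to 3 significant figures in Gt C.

Residence time τ = M₀/F₀ = 10.99 yr. The eventual steady state is M_∞ = M₀·(F₁/F₀) = 546 × 59.0/49.7 = 648.17 Gt C.
The anomaly ΔM(t) = M(t) − M_∞ decays as ΔM₀·e^(−t/τ) with ΔM₀ = 546 − 648.17 = −102.2 Gt C.
At t = 4.64 yr, e^(−t/τ) = e^(−0.4224) = 0.6555, so ΔM = −66.97 Gt C and M = 648.17 − 66.97 = 581.20 Gt C.

581 Gt C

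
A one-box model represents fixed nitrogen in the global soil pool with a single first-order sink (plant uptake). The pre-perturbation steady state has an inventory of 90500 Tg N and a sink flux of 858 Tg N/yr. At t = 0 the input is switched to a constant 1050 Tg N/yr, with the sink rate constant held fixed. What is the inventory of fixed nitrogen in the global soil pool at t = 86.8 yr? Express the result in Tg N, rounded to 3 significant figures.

τ = M₀/F₀ = 90500/858 = 105.5 yr; rate constant k = 1/τ.
New steady state M_∞ = F₁/k = F₁·τ = 1050 × 105.5 = 110750 Tg N.
M(t) = M_∞ + (M₀ − M_∞)·e^(−t/τ); t/τ = 86.8/105.5 = 0.8229, so e^(−t/τ) = 0.4391.
M(t) = 110750 − 20250 × 0.4391 = 101860 Tg N.

102000 Tg N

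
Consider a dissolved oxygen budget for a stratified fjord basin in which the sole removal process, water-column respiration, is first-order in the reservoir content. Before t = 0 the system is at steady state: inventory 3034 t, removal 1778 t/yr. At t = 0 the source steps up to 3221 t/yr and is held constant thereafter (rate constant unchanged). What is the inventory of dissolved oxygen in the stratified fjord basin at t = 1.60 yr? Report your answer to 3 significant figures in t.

τ = M₀/F₀ = 3034/1778 = 1.706 yr; rate constant k = 1/τ.
New steady state M_∞ = F₁/k = F₁·τ = 3221 × 1.706 = 5496.4 t.
M(t) = M_∞ + (M₀ − M_∞)·e^(−t/τ); t/τ = 1.60/1.706 = 0.9376, so e^(−t/τ) = 0.3916.
M(t) = 5496.4 − 2462 × 0.3916 = 4532.2 t.

4530 t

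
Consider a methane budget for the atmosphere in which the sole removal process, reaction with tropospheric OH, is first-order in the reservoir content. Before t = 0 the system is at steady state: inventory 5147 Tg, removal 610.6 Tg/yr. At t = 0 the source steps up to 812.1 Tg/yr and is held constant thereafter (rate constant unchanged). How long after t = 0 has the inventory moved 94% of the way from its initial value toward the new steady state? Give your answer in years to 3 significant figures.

23.7 yr

τ = M₀/F₀ = 5147/610.6 = 8.429 yr.
The remaining gap fraction is e^(−t/τ); 94% covered ⇒ e^(−t/τ) = 0.0600.
t = −τ ln(0.0600) = 8.429 × 2.813 = 23.72 yr.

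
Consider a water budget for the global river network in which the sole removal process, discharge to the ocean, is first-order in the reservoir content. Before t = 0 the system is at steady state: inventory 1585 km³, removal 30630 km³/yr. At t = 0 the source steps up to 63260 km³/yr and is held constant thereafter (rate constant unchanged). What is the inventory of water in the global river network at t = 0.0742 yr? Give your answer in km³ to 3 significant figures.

2870 km³

The sink rate constant is k = F₀/M₀ = 30630/1585 = 19.32 yr⁻¹.
Solving dM/dt = F₁ − kM with M(0) = M₀ gives M(t) = F₁/k + (M₀ − F₁/k)·e^(−kt).
F₁/k = 63260/19.32 = 3273.5 km³; kt = 19.32 × 0.0742 = 1.434, e^(−kt) = 0.2384.
M(0.0742) = 3273.5 + (1585 − 3273.5) × 0.2384 = 3273.5 − 402.5 = 2871.0 km³.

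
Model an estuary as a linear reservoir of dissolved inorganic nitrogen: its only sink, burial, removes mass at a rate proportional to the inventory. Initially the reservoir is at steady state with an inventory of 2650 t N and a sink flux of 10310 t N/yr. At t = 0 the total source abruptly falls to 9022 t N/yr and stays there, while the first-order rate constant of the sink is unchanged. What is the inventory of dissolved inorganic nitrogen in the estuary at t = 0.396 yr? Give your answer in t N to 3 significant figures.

2390 t N

τ = M₀/F₀ = 2650/10310 = 0.2570 yr; rate constant k = 1/τ.
New steady state M_∞ = F₁/k = F₁·τ = 9022 × 0.2570 = 2318.9 t N.
M(t) = M_∞ + (M₀ − M_∞)·e^(−t/τ); t/τ = 0.396/0.2570 = 1.541, so e^(−t/τ) = 0.2142.
M(t) = 2318.9 + 331.1 × 0.2142 = 2389.9 t N.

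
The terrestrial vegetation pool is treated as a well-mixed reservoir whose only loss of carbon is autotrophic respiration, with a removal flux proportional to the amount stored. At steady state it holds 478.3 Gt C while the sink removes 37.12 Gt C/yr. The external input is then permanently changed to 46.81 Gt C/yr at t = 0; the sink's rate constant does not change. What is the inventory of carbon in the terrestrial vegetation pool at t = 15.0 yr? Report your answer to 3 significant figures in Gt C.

The sink rate constant is k = F₀/M₀ = 37.12/478.3 = 0.07761 yr⁻¹.
Solving dM/dt = F₁ − kM with M(0) = M₀ gives M(t) = F₁/k + (M₀ − F₁/k)·e^(−kt).
F₁/k = 46.81/0.07761 = 603.16 Gt C; kt = 0.07761 × 15.0 = 1.164, e^(−kt) = 0.3122.
M(15.0) = 603.16 + (478.3 − 603.16) × 0.3122 = 603.16 − 38.98 = 564.18 Gt C.

564 Gt C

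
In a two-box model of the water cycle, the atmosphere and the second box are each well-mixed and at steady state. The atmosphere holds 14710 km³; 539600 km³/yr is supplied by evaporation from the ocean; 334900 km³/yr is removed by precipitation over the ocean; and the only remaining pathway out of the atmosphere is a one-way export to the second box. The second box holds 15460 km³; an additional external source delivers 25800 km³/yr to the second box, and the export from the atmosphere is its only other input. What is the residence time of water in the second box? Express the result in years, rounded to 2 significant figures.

Balance the atmosphere: ΣF_in = 539600 km³/yr.
Export to the second box = ΣF_in − (334900) = 204700 km³/yr.
Total input to the second box = 204700 + 25800 = 230500 km³/yr; at steady state this equals its total output.
τ = M / F = 15460 / 230500 = 0.06707 yr.

0.067 yr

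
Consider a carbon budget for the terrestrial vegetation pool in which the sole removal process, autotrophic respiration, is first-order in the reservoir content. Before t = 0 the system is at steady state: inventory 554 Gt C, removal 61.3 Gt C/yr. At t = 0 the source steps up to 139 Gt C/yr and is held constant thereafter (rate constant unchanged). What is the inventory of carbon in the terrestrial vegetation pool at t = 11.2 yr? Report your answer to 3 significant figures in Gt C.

The sink rate constant is k = F₀/M₀ = 61.3/554 = 0.1106 yr⁻¹.
Solving dM/dt = F₁ − kM with M(0) = M₀ gives M(t) = F₁/k + (M₀ − F₁/k)·e^(−kt).
F₁/k = 139/0.1106 = 1256.2 Gt C; kt = 0.1106 × 11.2 = 1.239, e^(−kt) = 0.2896.
M(11.2) = 1256.2 + (554 − 1256.2) × 0.2896 = 1256.2 − 203.4 = 1052.9 Gt C.

1050 Gt C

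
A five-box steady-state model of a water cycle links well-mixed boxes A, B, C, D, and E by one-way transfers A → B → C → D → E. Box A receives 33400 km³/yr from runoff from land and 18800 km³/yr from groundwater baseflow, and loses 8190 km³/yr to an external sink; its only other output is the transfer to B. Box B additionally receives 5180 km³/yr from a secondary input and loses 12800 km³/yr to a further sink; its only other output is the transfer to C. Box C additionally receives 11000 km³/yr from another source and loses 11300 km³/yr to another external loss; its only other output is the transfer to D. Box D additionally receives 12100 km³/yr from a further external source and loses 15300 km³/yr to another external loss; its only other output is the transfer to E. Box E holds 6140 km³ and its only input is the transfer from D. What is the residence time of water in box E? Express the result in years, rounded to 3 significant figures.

0.187 yr

Box A: F(A→B) = (33400 + 18800) − 8190 = 44010 km³/yr.
Box B: F(B→C) = (44010 + 5180) − 12800 = 36390 km³/yr.
Box C: F(C→D) = (36390 + 11000) − 11300 = 36090 km³/yr.
Box D: F(D→E) = (36090 + 12100) − 15300 = 32890 km³/yr.
Box E throughput = its input = 32890 km³/yr; τ = 6140 / 32890 = 0.1867 yr.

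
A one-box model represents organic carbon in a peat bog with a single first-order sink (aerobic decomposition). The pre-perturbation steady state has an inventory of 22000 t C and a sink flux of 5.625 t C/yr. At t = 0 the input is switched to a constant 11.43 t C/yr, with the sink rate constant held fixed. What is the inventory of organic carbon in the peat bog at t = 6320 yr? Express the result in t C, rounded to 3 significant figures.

40200 t C

The sink rate constant is k = F₀/M₀ = 5.625/22000 = 0.0002557 yr⁻¹.
Solving dM/dt = F₁ − kM with M(0) = M₀ gives M(t) = F₁/k + (M₀ − F₁/k)·e^(−kt).
F₁/k = 11.43/0.0002557 = 44704 t C; kt = 0.0002557 × 6320 = 1.616, e^(−kt) = 0.1987.
M(6320) = 44704 + (22000 − 44704) × 0.1987 = 44704 − 4512 = 40192 t C.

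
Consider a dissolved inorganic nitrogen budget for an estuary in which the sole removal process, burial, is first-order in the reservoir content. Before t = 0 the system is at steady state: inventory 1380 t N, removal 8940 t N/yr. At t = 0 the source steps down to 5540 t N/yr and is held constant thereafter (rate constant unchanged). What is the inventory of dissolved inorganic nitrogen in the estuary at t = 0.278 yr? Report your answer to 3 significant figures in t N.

The sink rate constant is k = F₀/M₀ = 8940/1380 = 6.478 yr⁻¹.
Solving dM/dt = F₁ − kM with M(0) = M₀ gives M(t) = F₁/k + (M₀ − F₁/k)·e^(−kt).
F₁/k = 5540/6.478 = 855.17 t N; kt = 6.478 × 0.278 = 1.801, e^(−kt) = 0.1651.
M(0.278) = 855.17 + (1380 − 855.17) × 0.1651 = 855.17 + 86.67 = 941.84 t N.

942 t N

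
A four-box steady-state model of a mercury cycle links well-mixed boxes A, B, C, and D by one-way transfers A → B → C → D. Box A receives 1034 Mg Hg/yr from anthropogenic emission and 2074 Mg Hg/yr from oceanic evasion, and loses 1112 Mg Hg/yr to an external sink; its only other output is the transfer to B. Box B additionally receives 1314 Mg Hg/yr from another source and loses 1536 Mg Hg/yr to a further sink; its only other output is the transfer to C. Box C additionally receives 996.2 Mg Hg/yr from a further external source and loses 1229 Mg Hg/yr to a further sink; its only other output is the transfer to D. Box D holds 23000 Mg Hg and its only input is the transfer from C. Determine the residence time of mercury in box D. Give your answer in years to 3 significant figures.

14.9 yr

Box A: F(A→B) = (1034 + 2074) − 1112 = 1996.0 Mg Hg/yr.
Box B: F(B→C) = (1996.0 + 1314) − 1536 = 1774.0 Mg Hg/yr.
Box C: F(C→D) = (1774.0 + 996.2) − 1229 = 1541.2 Mg Hg/yr.
Box D throughput = its input = 1541.2 Mg Hg/yr; τ = 23000 / 1541.2 = 14.92 yr.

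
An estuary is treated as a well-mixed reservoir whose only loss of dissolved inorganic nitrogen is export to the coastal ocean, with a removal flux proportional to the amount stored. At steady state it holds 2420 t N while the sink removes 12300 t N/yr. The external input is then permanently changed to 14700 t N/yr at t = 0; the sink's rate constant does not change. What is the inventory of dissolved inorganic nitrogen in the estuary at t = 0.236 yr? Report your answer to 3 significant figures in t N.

2750 t N

τ = M₀/F₀ = 2420/12300 = 0.1967 yr; rate constant k = 1/τ.
New steady state M_∞ = F₁/k = F₁·τ = 14700 × 0.1967 = 2892.2 t N.
M(t) = M_∞ + (M₀ − M_∞)·e^(−t/τ); t/τ = 0.236/0.1967 = 1.200, so e^(−t/τ) = 0.3013.
M(t) = 2892.2 − 472.2 × 0.3013 = 2749.9 t N.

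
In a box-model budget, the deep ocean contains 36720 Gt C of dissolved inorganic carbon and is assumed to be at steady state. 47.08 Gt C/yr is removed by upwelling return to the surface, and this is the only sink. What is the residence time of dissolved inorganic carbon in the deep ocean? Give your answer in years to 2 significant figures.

780 yr

τ = M / F = 36720 / 47.08 = 779.9 yr.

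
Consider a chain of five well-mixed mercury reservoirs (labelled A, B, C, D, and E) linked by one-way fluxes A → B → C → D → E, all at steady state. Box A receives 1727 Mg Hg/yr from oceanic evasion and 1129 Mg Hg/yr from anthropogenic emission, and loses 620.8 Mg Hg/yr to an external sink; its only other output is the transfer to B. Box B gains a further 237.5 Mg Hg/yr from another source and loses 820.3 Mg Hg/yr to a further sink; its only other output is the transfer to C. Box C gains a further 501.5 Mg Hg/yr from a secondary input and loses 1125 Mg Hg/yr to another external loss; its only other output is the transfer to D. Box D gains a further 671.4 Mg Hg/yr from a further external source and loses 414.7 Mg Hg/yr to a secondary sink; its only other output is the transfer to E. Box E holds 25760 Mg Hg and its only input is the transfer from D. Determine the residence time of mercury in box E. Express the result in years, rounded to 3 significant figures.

Box A: F(A→B) = (1727 + 1129) − 620.8 = 2235.2 Mg Hg/yr.
Box B: F(B→C) = (2235.2 + 237.5) − 820.3 = 1652.4 Mg Hg/yr.
Box C: F(C→D) = (1652.4 + 501.5) − 1125 = 1028.9 Mg Hg/yr.
Box D: F(D→E) = (1028.9 + 671.4) − 414.7 = 1285.6 Mg Hg/yr.
Box E throughput = its input = 1285.6 Mg Hg/yr; τ = 25760 / 1285.6 = 20.04 yr.

20.0 yr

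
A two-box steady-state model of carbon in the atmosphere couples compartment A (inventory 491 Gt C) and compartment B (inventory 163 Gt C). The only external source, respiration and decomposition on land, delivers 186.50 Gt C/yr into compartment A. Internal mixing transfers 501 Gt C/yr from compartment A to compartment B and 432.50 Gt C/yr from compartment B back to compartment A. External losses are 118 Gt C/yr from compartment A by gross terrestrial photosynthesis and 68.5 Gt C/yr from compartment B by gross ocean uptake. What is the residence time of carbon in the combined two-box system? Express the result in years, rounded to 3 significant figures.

3.51 yr

For the system as a whole, the A↔B exchange is internal and contributes nothing to the throughput; only the external sinks remove mass.
M_total = 491 + 163 = 654.00 Gt C.
ΣF_external_out = 118 + 68.5 = 186.50 Gt C/yr.
τ = M_total / ΣF_ext = 654.00 / 186.50 = 3.507 yr.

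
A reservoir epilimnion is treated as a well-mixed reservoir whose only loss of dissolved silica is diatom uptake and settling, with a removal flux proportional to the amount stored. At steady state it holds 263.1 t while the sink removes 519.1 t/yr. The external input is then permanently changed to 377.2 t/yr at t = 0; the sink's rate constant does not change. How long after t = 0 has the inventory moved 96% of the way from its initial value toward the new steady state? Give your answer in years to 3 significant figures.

1.63 yr

τ = M₀/F₀ = 263.1/519.1 = 0.5068 yr.
The remaining gap fraction is e^(−t/τ); 96% covered ⇒ e^(−t/τ) = 0.0400.
t = −τ ln(0.0400) = 0.5068 × 3.219 = 1.631 yr.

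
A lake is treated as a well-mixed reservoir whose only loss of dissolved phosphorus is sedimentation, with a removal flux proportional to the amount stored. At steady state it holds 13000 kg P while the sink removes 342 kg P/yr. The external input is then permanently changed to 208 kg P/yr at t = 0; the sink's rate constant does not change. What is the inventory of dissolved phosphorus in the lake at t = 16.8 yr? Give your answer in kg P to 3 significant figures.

11200 kg P

τ = M₀/F₀ = 13000/342 = 38.01 yr; rate constant k = 1/τ.
New steady state M_∞ = F₁/k = F₁·τ = 208 × 38.01 = 7906.4 kg P.
M(t) = M_∞ + (M₀ − M_∞)·e^(−t/τ); t/τ = 16.8/38.01 = 0.4420, so e^(−t/τ) = 0.6428.
M(t) = 7906.4 + 5094 × 0.6428 = 11180 kg P.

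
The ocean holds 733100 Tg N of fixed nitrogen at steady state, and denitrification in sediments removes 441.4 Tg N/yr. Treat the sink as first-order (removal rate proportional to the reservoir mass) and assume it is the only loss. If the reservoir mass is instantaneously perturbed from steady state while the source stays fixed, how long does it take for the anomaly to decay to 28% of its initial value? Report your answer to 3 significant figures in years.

2110 yr

For a linear reservoir the anomaly decays as exp(−t/τ) with τ = M/F = 733100/441.4 = 1661 yr.
exp(−t/τ) = 0.28 ⇒ t = −τ ln(0.28) = 1661 × 1.273 = 2114 yr.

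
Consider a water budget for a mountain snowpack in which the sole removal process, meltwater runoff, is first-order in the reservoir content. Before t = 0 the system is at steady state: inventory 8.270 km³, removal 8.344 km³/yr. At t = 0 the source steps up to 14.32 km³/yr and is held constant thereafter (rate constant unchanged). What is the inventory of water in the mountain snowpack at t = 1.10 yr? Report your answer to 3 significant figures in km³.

τ = M₀/F₀ = 8.270/8.344 = 0.9911 yr; rate constant k = 1/τ.
New steady state M_∞ = F₁/k = F₁·τ = 14.32 × 0.9911 = 14.193 km³.
M(t) = M_∞ + (M₀ − M_∞)·e^(−t/τ); t/τ = 1.10/0.9911 = 1.110, so e^(−t/τ) = 0.3296.
M(t) = 14.193 − 5.923 × 0.3296 = 12.241 km³.

12.2 km³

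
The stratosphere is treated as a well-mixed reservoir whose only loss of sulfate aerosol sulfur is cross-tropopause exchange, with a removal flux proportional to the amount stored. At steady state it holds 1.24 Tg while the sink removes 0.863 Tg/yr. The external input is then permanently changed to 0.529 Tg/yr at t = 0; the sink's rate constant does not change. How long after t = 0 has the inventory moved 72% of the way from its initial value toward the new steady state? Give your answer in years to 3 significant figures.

τ = M₀/F₀ = 1.24/0.863 = 1.437 yr.
The remaining gap fraction is e^(−t/τ); 72% covered ⇒ e^(−t/τ) = 0.280.
t = −τ ln(0.280) = 1.437 × 1.273 = 1.829 yr.

1.83 yr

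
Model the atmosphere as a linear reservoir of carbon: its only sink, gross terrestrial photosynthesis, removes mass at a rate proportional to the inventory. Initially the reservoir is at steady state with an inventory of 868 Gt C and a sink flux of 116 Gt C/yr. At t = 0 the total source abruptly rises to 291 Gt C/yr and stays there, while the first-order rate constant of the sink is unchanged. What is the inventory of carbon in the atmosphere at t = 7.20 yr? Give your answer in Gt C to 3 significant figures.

Residence time τ = M₀/F₀ = 7.483 yr. The eventual steady state is M_∞ = M₀·(F₁/F₀) = 868 × 291/116 = 2177.5 Gt C.
The anomaly ΔM(t) = M(t) − M_∞ decays as ΔM₀·e^(−t/τ) with ΔM₀ = 868 − 2177.5 = −1309 Gt C.
At t = 7.20 yr, e^(−t/τ) = e^(−0.9622) = 0.3820, so ΔM = −500.3 Gt C and M = 2177.5 − 500.3 = 1677.2 Gt C.

1680 Gt C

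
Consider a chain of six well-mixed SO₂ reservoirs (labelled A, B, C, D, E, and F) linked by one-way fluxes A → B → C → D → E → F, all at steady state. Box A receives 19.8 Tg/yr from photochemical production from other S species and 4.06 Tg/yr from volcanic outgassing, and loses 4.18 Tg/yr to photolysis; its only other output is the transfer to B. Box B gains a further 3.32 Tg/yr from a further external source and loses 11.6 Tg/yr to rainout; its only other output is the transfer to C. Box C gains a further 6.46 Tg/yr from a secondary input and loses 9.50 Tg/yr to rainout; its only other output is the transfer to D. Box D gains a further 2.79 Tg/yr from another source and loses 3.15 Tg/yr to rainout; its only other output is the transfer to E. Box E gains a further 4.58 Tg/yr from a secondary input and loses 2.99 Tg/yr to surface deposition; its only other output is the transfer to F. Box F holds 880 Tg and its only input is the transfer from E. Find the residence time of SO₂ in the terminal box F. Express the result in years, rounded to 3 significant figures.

91.8 yr

Box A: F(A→B) = (19.8 + 4.06) − 4.18 = 19.680 Tg/yr.
Box B: F(B→C) = (19.680 + 3.32) − 11.6 = 11.400 Tg/yr.
Box C: F(C→D) = (11.400 + 6.46) − 9.50 = 8.3600 Tg/yr.
Box D: F(D→E) = (8.3600 + 2.79) − 3.15 = 8.0000 Tg/yr.
Box E: F(E→F) = (8.0000 + 4.58) − 2.99 = 9.5900 Tg/yr.
Box F throughput = its input = 9.5900 Tg/yr; τ = 880 / 9.5900 = 91.76 yr.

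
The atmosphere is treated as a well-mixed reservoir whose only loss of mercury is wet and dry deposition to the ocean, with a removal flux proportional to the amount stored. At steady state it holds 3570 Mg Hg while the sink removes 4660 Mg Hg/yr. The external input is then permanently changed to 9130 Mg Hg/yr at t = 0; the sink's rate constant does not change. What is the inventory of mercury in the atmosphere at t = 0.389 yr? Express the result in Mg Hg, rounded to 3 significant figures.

τ = M₀/F₀ = 3570/4660 = 0.7661 yr; rate constant k = 1/τ.
New steady state M_∞ = F₁/k = F₁·τ = 9130 × 0.7661 = 6994.4 Mg Hg.
M(t) = M_∞ + (M₀ − M_∞)·e^(−t/τ); t/τ = 0.389/0.7661 = 0.5078, so e^(−t/τ) = 0.6018.
M(t) = 6994.4 − 3424 × 0.6018 = 4933.5 Mg Hg.

4930 Mg Hg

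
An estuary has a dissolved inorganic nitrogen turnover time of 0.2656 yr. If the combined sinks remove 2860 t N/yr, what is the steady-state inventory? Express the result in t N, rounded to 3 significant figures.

760 t N

τ = M/F ⇒ M = τ × F = 0.2656 × 2860 = 759.6 t N.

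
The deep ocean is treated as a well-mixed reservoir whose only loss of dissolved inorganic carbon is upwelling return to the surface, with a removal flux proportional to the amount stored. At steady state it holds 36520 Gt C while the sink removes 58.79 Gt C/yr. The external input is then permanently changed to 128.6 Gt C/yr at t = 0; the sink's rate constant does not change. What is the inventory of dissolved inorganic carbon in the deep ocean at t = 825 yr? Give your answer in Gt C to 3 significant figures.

68400 Gt C

Residence time τ = M₀/F₀ = 621.2 yr. The eventual steady state is M_∞ = M₀·(F₁/F₀) = 36520 × 128.6/58.79 = 79886 Gt C.
The anomaly ΔM(t) = M(t) − M_∞ decays as ΔM₀·e^(−t/τ) with ΔM₀ = 36520 − 79886 = −43370 Gt C.
At t = 825 yr, e^(−t/τ) = e^(−1.328) = 0.2650, so ΔM = −11490 Gt C and M = 79886 − 11490 = 68394 Gt C.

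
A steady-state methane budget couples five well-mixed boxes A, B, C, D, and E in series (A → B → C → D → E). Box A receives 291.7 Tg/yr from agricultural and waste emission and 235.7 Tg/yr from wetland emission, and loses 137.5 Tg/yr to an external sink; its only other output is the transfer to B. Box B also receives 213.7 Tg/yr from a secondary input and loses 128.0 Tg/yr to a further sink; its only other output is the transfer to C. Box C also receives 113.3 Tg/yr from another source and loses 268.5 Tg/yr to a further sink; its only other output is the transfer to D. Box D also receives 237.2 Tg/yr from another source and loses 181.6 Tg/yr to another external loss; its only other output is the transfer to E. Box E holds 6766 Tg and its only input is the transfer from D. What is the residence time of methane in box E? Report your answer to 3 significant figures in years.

Box A: F(A→B) = (291.7 + 235.7) − 137.5 = 389.90 Tg/yr.
Box B: F(B→C) = (389.90 + 213.7) − 128.0 = 475.60 Tg/yr.
Box C: F(C→D) = (475.60 + 113.3) − 268.5 = 320.40 Tg/yr.
Box D: F(D→E) = (320.40 + 237.2) − 181.6 = 376.00 Tg/yr.
Box E throughput = its input = 376.00 Tg/yr; τ = 6766 / 376.00 = 17.99 yr.

18.0 yr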